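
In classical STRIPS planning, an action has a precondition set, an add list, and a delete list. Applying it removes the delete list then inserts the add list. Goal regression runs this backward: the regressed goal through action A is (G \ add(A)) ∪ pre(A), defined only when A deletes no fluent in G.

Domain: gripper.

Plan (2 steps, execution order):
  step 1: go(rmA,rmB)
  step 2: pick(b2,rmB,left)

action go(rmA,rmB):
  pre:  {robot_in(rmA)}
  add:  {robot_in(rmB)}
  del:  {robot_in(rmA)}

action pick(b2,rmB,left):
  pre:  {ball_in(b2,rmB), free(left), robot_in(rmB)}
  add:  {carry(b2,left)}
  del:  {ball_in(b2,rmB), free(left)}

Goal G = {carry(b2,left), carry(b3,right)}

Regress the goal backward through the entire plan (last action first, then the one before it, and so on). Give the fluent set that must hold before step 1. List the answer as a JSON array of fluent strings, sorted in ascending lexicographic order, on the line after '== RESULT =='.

Work backward from the goal:
  through step 2 (pick(b2,rmB,left)): drop {carry(b2,left)}, keep {carry(b3,right)}, require {ball_in(b2,rmB), free(left), robot_in(rmB)}
    → {ball_in(b2,rmB), carry(b3,right), free(left), robot_in(rmB)}
  through step 1 (go(rmA,rmB)): drop {robot_in(rmB)}, keep {ball_in(b2,rmB), carry(b3,right), free(left)}, require {robot_in(rmA)}
    → {ball_in(b2,rmB), carry(b3,right), free(left), robot_in(rmA)}

== RESULT ==
["ball_in(b2,rmB)", "carry(b3,right)", "free(left)", "robot_in(rmA)"]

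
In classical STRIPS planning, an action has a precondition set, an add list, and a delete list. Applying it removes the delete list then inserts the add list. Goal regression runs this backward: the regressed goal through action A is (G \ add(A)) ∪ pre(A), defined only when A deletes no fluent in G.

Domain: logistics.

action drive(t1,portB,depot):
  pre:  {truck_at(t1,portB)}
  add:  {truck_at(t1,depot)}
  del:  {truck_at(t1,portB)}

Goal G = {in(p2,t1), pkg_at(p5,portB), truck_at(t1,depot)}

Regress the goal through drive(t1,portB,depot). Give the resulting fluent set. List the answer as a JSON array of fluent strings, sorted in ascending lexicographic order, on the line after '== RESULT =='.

Regress:
  G ∩ del = {}  (empty — regression defined)
  G \ add = {in(p2,t1), pkg_at(p5,portB), truck_at(t1,depot)} \ {truck_at(t1,depot)} = {in(p2,t1), pkg_at(p5,portB)}
  ∪ pre   = {in(p2,t1), pkg_at(p5,portB)} ∪ {truck_at(t1,portB)}
          = {in(p2,t1), pkg_at(p5,portB), truck_at(t1,portB)}

== RESULT ==
["in(p2,t1)", "pkg_at(p5,portB)", "truck_at(t1,portB)"]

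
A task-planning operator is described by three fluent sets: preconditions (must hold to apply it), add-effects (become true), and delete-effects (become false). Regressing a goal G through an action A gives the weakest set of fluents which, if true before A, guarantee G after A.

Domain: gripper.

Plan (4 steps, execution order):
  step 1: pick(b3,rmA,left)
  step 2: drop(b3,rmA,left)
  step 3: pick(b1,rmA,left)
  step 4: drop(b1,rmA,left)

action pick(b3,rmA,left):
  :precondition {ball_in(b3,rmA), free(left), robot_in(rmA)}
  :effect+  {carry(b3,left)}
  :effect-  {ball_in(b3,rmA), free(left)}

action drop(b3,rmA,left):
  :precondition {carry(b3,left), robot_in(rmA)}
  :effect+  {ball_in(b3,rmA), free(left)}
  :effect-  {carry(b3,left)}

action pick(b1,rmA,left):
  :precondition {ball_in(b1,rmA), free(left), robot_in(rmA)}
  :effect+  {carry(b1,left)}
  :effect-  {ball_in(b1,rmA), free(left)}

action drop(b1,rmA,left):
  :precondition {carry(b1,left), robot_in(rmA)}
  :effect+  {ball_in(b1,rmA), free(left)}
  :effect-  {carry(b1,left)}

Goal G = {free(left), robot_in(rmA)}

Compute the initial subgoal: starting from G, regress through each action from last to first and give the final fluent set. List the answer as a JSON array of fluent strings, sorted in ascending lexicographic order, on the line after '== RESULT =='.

Work backward from the goal:
  through step 4 (drop(b1,rmA,left)): drop {free(left)}, keep {robot_in(rmA)}, require {carry(b1,left), robot_in(rmA)}
    → {carry(b1,left), robot_in(rmA)}
  through step 3 (pick(b1,rmA,left)): drop {carry(b1,left)}, keep {robot_in(rmA)}, require {ball_in(b1,rmA), free(left), robot_in(rmA)}
    → {ball_in(b1,rmA), free(left), robot_in(rmA)}
  through step 2 (drop(b3,rmA,left)): drop {free(left)}, keep {ball_in(b1,rmA), robot_in(rmA)}, require {carry(b3,left), robot_in(rmA)}
    → {ball_in(b1,rmA), carry(b3,left), robot_in(rmA)}
  through step 1 (pick(b3,rmA,left)): drop {carry(b3,left)}, keep {ball_in(b1,rmA), robot_in(rmA)}, require {ball_in(b3,rmA), free(left), robot_in(rmA)}
    → {ball_in(b1,rmA), ball_in(b3,rmA), free(left), robot_in(rmA)}

== RESULT ==
["ball_in(b1,rmA)", "ball_in(b3,rmA)", "free(left)", "robot_in(rmA)"]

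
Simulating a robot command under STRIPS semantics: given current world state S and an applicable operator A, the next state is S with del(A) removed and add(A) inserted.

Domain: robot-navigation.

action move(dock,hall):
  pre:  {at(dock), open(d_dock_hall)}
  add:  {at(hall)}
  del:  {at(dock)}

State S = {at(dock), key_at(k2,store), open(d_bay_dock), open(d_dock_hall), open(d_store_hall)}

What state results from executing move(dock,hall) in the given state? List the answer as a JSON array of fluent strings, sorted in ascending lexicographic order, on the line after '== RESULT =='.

Compute (S \ del) ∪ add:
  pre ⊆ S: {at(dock), open(d_dock_hall)} ⊆ S  — applicable
  S \ del = {key_at(k2,store), open(d_bay_dock), open(d_dock_hall), open(d_store_hall)}
  ∪ add   = {at(hall), key_at(k2,store), open(d_bay_dock), open(d_dock_hall), open(d_store_hall)}

== RESULT ==
["at(hall)", "key_at(k2,store)", "open(d_bay_dock)", "open(d_dock_hall)", "open(d_store_hall)"]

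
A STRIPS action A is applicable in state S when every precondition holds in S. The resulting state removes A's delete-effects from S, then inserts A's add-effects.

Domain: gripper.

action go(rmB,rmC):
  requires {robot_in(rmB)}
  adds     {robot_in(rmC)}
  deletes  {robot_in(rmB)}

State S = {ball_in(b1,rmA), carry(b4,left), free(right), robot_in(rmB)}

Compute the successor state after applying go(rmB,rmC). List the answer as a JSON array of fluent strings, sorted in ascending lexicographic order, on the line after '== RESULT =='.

Compute (S \ del) ∪ add:
  pre ⊆ S: {robot_in(rmB)} ⊆ S  — applicable
  S \ del = {ball_in(b1,rmA), carry(b4,left), free(right)}
  ∪ add   = {ball_in(b1,rmA), carry(b4,left), free(right), robot_in(rmC)}

== RESULT ==
["ball_in(b1,rmA)", "carry(b4,left)", "free(right)", "robot_in(rmC)"]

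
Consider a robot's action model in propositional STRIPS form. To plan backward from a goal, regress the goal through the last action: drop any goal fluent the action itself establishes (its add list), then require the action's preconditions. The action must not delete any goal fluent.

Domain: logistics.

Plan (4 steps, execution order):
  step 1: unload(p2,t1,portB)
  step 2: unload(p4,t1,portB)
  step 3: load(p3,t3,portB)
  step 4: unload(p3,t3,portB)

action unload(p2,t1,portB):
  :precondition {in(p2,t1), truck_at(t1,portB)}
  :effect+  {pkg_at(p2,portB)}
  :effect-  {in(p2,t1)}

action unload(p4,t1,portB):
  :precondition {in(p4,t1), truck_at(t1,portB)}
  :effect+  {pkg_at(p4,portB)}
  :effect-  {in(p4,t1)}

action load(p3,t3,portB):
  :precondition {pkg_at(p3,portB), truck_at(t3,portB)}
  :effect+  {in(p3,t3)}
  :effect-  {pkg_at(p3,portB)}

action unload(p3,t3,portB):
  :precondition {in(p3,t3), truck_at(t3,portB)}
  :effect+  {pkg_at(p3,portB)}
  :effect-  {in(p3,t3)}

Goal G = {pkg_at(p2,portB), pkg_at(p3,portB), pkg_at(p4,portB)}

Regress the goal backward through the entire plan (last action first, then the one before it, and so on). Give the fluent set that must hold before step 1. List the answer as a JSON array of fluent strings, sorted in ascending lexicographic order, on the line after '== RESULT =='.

Work backward from the goal:
  through step 4 (unload(p3,t3,portB)): drop {pkg_at(p3,portB)}, keep {pkg_at(p2,portB), pkg_at(p4,portB)}, require {in(p3,t3), truck_at(t3,portB)}
    → {in(p3,t3), pkg_at(p2,portB), pkg_at(p4,portB), truck_at(t3,portB)}
  through step 3 (load(p3,t3,portB)): drop {in(p3,t3)}, keep {pkg_at(p2,portB), pkg_at(p4,portB), truck_at(t3,portB)}, require {pkg_at(p3,portB), truck_at(t3,portB)}
    → {pkg_at(p2,portB), pkg_at(p3,portB), pkg_at(p4,portB), truck_at(t3,portB)}
  through step 2 (unload(p4,t1,portB)): drop {pkg_at(p4,portB)}, keep {pkg_at(p2,portB), pkg_at(p3,portB), truck_at(t3,portB)}, require {in(p4,t1), truck_at(t1,portB)}
    → {in(p4,t1), pkg_at(p2,portB), pkg_at(p3,portB), truck_at(t1,portB), truck_at(t3,portB)}
  through step 1 (unload(p2,t1,portB)): drop {pkg_at(p2,portB)}, keep {in(p4,t1), pkg_at(p3,portB), truck_at(t1,portB), truck_at(t3,portB)}, require {in(p2,t1), truck_at(t1,portB)}
    → {in(p2,t1), in(p4,t1), pkg_at(p3,portB), truck_at(t1,portB), truck_at(t3,portB)}

== RESULT ==
["in(p2,t1)", "in(p4,t1)", "pkg_at(p3,portB)", "truck_at(t1,portB)", "truck_at(t3,portB)"]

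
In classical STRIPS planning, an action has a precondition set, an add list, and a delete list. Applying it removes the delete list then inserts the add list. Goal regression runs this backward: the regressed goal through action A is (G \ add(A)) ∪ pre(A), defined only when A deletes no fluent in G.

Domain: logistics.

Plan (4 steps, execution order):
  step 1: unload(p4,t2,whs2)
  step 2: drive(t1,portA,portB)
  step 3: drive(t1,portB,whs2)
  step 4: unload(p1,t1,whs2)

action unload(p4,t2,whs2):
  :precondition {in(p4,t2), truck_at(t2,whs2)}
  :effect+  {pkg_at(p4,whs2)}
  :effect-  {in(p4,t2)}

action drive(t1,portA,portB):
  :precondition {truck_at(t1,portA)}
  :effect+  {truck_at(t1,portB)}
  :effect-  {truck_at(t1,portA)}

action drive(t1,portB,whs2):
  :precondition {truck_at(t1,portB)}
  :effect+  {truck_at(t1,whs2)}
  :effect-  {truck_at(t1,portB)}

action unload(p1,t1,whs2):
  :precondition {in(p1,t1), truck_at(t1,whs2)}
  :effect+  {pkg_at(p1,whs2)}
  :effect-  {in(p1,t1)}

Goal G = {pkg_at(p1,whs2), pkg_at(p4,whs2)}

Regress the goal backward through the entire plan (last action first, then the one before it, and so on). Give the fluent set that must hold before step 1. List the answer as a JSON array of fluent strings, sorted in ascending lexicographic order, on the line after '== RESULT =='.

Regress step by step:
  through step 4 (unload(p1,t1,whs2)): drop {pkg_at(p1,whs2)}, keep {pkg_at(p4,whs2)}, require {in(p1,t1), truck_at(t1,whs2)}
    → {in(p1,t1), pkg_at(p4,whs2), truck_at(t1,whs2)}
  through step 3 (drive(t1,portB,whs2)): drop {truck_at(t1,whs2)}, keep {in(p1,t1), pkg_at(p4,whs2)}, require {truck_at(t1,portB)}
    → {in(p1,t1), pkg_at(p4,whs2), truck_at(t1,portB)}
  through step 2 (drive(t1,portA,portB)): drop {truck_at(t1,portB)}, keep {in(p1,t1), pkg_at(p4,whs2)}, require {truck_at(t1,portA)}
    → {in(p1,t1), pkg_at(p4,whs2), truck_at(t1,portA)}
  through step 1 (unload(p4,t2,whs2)): drop {pkg_at(p4,whs2)}, keep {in(p1,t1), truck_at(t1,portA)}, require {in(p4,t2), truck_at(t2,whs2)}
    → {in(p1,t1), in(p4,t2), truck_at(t1,portA), truck_at(t2,whs2)}

== RESULT ==
["in(p1,t1)", "in(p4,t2)", "truck_at(t1,portA)", "truck_at(t2,whs2)"]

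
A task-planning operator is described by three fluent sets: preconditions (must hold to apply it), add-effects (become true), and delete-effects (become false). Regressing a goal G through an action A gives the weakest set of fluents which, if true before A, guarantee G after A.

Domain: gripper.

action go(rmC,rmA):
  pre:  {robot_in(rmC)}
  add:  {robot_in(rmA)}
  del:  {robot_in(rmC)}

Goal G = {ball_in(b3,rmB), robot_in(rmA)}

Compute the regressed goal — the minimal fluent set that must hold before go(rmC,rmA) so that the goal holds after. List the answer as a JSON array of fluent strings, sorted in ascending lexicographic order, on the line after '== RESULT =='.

Regress:
  G ∩ del = {}  (empty — regression defined)
  G \ add = {ball_in(b3,rmB), robot_in(rmA)} \ {robot_in(rmA)} = {ball_in(b3,rmB)}
  ∪ pre   = {ball_in(b3,rmB)} ∪ {robot_in(rmC)}
          = {ball_in(b3,rmB), robot_in(rmC)}

== RESULT ==
["ball_in(b3,rmB)", "robot_in(rmC)"]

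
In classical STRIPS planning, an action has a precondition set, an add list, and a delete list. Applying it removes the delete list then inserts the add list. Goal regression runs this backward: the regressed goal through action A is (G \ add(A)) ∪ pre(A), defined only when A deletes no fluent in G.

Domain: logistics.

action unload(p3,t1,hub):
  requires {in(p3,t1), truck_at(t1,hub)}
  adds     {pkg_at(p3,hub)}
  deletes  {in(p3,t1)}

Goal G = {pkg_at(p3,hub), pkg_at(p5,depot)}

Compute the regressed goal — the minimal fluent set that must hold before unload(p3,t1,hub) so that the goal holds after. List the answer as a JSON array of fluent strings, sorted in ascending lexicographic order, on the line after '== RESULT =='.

Compute (G \ add) ∪ pre:
  G ∩ del = {}  (empty — regression defined)
  G \ add = {pkg_at(p3,hub), pkg_at(p5,depot)} \ {pkg_at(p3,hub)} = {pkg_at(p5,depot)}
  ∪ pre   = {pkg_at(p5,depot)} ∪ {in(p3,t1), truck_at(t1,hub)}
          = {in(p3,t1), pkg_at(p5,depot), truck_at(t1,hub)}

== RESULT ==
["in(p3,t1)", "pkg_at(p5,depot)", "truck_at(t1,hub)"]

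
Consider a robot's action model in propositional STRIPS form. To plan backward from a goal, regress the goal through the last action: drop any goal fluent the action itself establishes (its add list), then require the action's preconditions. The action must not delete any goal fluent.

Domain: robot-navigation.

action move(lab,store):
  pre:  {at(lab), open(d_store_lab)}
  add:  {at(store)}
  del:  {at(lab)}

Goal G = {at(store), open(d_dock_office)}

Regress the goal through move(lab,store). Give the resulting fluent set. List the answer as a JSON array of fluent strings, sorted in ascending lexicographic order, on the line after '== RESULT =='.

Compute (G \ add) ∪ pre:
  G ∩ del = {}  (empty — regression defined)
  G \ add = {at(store), open(d_dock_office)} \ {at(store)} = {open(d_dock_office)}
  ∪ pre   = {open(d_dock_office)} ∪ {at(lab), open(d_store_lab)}
          = {at(lab), open(d_dock_office), open(d_store_lab)}

== RESULT ==
["at(lab)", "open(d_dock_office)", "open(d_store_lab)"]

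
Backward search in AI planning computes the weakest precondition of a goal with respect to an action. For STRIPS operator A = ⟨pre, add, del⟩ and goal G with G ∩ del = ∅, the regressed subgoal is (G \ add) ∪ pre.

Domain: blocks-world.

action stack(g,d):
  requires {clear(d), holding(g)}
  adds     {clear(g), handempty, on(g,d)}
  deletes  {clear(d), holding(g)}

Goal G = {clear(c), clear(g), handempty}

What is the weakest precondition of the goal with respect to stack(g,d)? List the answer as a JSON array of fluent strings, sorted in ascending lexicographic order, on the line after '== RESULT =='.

Compute (G \ add) ∪ pre:
  G ∩ del = {}  (empty — regression defined)
  G \ add = {clear(c), clear(g), handempty} \ {clear(g), handempty, on(g,d)} = {clear(c)}
  ∪ pre   = {clear(c)} ∪ {clear(d), holding(g)}
          = {clear(c), clear(d), holding(g)}

== RESULT ==
["clear(c)", "clear(d)", "holding(g)"]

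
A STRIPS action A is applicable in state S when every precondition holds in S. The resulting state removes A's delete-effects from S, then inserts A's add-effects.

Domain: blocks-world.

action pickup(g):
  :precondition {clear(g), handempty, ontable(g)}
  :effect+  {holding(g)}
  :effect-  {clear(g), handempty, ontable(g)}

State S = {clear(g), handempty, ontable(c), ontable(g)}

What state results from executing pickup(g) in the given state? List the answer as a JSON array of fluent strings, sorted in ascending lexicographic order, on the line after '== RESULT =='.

Progress:
  pre ⊆ S: {clear(g), handempty, ontable(g)} ⊆ S  — applicable
  S \ del = {ontable(c)}
  ∪ add   = {holding(g), ontable(c)}

== RESULT ==
["holding(g)", "ontable(c)"]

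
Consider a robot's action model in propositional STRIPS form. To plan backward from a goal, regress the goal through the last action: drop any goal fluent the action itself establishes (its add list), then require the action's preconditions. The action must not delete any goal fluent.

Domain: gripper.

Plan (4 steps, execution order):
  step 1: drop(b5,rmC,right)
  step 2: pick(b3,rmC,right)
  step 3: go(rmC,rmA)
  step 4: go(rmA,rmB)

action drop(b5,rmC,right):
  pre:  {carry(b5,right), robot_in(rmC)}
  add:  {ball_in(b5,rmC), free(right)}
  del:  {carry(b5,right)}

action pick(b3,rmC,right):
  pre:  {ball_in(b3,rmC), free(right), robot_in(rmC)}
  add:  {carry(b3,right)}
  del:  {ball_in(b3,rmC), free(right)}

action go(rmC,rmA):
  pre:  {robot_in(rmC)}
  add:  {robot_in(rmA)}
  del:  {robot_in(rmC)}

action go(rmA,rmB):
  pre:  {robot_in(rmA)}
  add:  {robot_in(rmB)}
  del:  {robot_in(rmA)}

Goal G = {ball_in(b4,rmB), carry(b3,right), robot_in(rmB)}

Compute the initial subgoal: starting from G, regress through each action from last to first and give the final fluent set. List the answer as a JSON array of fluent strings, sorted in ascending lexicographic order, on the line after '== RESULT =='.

Work backward from the goal:
  through step 4 (go(rmA,rmB)): drop {robot_in(rmB)}, keep {ball_in(b4,rmB), carry(b3,right)}, require {robot_in(rmA)}
    → {ball_in(b4,rmB), carry(b3,right), robot_in(rmA)}
  through step 3 (go(rmC,rmA)): drop {robot_in(rmA)}, keep {ball_in(b4,rmB), carry(b3,right)}, require {robot_in(rmC)}
    → {ball_in(b4,rmB), carry(b3,right), robot_in(rmC)}
  through step 2 (pick(b3,rmC,right)): drop {carry(b3,right)}, keep {ball_in(b4,rmB), robot_in(rmC)}, require {ball_in(b3,rmC), free(right), robot_in(rmC)}
    → {ball_in(b3,rmC), ball_in(b4,rmB), free(right), robot_in(rmC)}
  through step 1 (drop(b5,rmC,right)): drop {free(right)}, keep {ball_in(b3,rmC), ball_in(b4,rmB), robot_in(rmC)}, require {carry(b5,right), robot_in(rmC)}
    → {ball_in(b3,rmC), ball_in(b4,rmB), carry(b5,right), robot_in(rmC)}

== RESULT ==
["ball_in(b3,rmC)", "ball_in(b4,rmB)", "carry(b5,right)", "robot_in(rmC)"]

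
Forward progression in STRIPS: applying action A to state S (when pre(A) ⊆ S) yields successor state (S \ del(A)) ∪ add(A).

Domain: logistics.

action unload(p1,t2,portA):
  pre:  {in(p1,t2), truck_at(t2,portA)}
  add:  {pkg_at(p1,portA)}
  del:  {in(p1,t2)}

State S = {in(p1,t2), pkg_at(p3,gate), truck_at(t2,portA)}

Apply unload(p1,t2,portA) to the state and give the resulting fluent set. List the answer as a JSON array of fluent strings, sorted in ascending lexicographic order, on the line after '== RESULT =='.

Compute (S \ del) ∪ add:
  pre ⊆ S: {in(p1,t2), truck_at(t2,portA)} ⊆ S  — applicable
  S \ del = {pkg_at(p3,gate), truck_at(t2,portA)}
  ∪ add   = {pkg_at(p1,portA), pkg_at(p3,gate), truck_at(t2,portA)}

== RESULT ==
["pkg_at(p1,portA)", "pkg_at(p3,gate)", "truck_at(t2,portA)"]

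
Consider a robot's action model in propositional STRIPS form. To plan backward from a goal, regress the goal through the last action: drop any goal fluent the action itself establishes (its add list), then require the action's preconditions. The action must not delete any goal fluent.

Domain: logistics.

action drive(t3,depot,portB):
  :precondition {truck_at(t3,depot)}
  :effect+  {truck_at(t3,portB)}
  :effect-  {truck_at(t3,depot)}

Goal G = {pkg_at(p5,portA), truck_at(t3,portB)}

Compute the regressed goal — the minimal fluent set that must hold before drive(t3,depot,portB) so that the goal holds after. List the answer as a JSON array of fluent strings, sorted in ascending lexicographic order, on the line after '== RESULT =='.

Compute (G \ add) ∪ pre:
  G ∩ del = {}  (empty — regression defined)
  G \ add = {pkg_at(p5,portA), truck_at(t3,portB)} \ {truck_at(t3,portB)} = {pkg_at(p5,portA)}
  ∪ pre   = {pkg_at(p5,portA)} ∪ {truck_at(t3,depot)}
          = {pkg_at(p5,portA), truck_at(t3,depot)}

== RESULT ==
["pkg_at(p5,portA)", "truck_at(t3,depot)"]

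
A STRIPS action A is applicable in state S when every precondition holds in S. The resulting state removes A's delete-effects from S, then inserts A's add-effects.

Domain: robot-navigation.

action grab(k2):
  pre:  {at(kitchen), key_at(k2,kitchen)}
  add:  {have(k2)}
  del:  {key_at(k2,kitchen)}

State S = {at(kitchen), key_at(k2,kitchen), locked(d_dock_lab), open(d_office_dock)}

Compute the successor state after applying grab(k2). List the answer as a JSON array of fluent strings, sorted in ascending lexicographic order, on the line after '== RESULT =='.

Compute (S \ del) ∪ add:
  pre ⊆ S: {at(kitchen), key_at(k2,kitchen)} ⊆ S  — applicable
  S \ del = {at(kitchen), locked(d_dock_lab), open(d_office_dock)}
  ∪ add   = {at(kitchen), have(k2), locked(d_dock_lab), open(d_office_dock)}

== RESULT ==
["at(kitchen)", "have(k2)", "locked(d_dock_lab)", "open(d_office_dock)"]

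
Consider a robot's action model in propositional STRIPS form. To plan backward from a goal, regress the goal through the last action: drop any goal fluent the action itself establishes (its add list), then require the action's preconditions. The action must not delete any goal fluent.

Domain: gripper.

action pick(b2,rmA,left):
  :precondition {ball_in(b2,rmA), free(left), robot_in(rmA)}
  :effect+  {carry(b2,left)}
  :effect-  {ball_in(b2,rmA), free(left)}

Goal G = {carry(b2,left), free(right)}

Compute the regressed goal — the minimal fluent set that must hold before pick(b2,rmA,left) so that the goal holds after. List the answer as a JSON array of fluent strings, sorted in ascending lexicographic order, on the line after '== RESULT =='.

Compute (G \ add) ∪ pre:
  G ∩ del = {}  (empty — regression defined)
  G \ add = {carry(b2,left), free(right)} \ {carry(b2,left)} = {free(right)}
  ∪ pre   = {free(right)} ∪ {ball_in(b2,rmA), free(left), robot_in(rmA)}
          = {ball_in(b2,rmA), free(left), free(right), robot_in(rmA)}

== RESULT ==
["ball_in(b2,rmA)", "free(left)", "free(right)", "robot_in(rmA)"]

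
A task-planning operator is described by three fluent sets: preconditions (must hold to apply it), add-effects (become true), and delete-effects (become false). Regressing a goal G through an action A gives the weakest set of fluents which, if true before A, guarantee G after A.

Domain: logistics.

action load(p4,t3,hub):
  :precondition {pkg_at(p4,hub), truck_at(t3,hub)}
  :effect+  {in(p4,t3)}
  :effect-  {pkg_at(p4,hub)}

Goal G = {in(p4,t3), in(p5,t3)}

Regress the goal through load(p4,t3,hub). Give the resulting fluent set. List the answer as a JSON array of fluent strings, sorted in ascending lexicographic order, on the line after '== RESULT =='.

Compute (G \ add) ∪ pre:
  G ∩ del = {}  (empty — regression defined)
  G \ add = {in(p4,t3), in(p5,t3)} \ {in(p4,t3)} = {in(p5,t3)}
  ∪ pre   = {in(p5,t3)} ∪ {pkg_at(p4,hub), truck_at(t3,hub)}
          = {in(p5,t3), pkg_at(p4,hub), truck_at(t3,hub)}

== RESULT ==
["in(p5,t3)", "pkg_at(p4,hub)", "truck_at(t3,hub)"]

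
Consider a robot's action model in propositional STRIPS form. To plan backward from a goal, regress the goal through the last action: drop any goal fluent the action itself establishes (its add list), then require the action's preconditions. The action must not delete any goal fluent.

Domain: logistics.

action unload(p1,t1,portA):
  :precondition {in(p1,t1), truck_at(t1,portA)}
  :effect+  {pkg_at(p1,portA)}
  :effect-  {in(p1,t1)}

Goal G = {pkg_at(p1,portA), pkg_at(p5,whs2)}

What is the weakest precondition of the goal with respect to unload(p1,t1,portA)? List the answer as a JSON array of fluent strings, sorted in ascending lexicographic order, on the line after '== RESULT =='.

Regress:
  G ∩ del = {}  (empty — regression defined)
  G \ add = {pkg_at(p1,portA), pkg_at(p5,whs2)} \ {pkg_at(p1,portA)} = {pkg_at(p5,whs2)}
  ∪ pre   = {pkg_at(p5,whs2)} ∪ {in(p1,t1), truck_at(t1,portA)}
          = {in(p1,t1), pkg_at(p5,whs2), truck_at(t1,portA)}

== RESULT ==
["in(p1,t1)", "pkg_at(p5,whs2)", "truck_at(t1,portA)"]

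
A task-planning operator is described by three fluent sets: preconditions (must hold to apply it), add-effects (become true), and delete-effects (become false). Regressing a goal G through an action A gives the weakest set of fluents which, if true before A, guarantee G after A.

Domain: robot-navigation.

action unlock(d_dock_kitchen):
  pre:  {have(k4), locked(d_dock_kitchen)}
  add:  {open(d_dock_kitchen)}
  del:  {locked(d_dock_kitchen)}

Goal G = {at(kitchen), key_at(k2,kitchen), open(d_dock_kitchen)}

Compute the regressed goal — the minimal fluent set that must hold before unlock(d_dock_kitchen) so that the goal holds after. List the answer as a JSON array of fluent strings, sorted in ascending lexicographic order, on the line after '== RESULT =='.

Regress:
  G ∩ del = {}  (empty — regression defined)
  G \ add = {at(kitchen), key_at(k2,kitchen), open(d_dock_kitchen)} \ {open(d_dock_kitchen)} = {at(kitchen), key_at(k2,kitchen)}
  ∪ pre   = {at(kitchen), key_at(k2,kitchen)} ∪ {have(k4), locked(d_dock_kitchen)}
          = {at(kitchen), have(k4), key_at(k2,kitchen), locked(d_dock_kitchen)}

== RESULT ==
["at(kitchen)", "have(k4)", "key_at(k2,kitchen)", "locked(d_dock_kitchen)"]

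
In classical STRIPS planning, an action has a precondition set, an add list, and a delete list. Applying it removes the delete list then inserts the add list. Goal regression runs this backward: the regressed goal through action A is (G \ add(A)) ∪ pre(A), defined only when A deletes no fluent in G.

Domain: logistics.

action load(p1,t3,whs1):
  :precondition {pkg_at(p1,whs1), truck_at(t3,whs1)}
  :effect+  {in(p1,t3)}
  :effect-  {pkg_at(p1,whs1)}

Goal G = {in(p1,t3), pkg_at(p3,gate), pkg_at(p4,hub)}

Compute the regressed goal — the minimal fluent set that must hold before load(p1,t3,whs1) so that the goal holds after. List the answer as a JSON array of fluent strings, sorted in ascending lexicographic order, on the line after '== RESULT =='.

Regress:
  G ∩ del = {}  (empty — regression defined)
  G \ add = {in(p1,t3), pkg_at(p3,gate), pkg_at(p4,hub)} \ {in(p1,t3)} = {pkg_at(p3,gate), pkg_at(p4,hub)}
  ∪ pre   = {pkg_at(p3,gate), pkg_at(p4,hub)} ∪ {pkg_at(p1,whs1), truck_at(t3,whs1)}
          = {pkg_at(p1,whs1), pkg_at(p3,gate), pkg_at(p4,hub), truck_at(t3,whs1)}

== RESULT ==
["pkg_at(p1,whs1)", "pkg_at(p3,gate)", "pkg_at(p4,hub)", "truck_at(t3,whs1)"]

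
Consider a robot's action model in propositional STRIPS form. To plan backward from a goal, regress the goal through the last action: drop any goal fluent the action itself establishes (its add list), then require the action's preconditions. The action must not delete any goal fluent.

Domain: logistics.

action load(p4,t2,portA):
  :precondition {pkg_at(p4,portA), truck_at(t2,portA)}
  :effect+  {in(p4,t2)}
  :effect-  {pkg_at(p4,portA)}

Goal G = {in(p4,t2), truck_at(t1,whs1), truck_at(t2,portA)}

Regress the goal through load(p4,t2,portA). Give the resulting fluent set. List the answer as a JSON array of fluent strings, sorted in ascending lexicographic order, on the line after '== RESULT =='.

Regress:
  G ∩ del = {}  (empty — regression defined)
  G \ add = {in(p4,t2), truck_at(t1,whs1), truck_at(t2,portA)} \ {in(p4,t2)} = {truck_at(t1,whs1), truck_at(t2,portA)}
  ∪ pre   = {truck_at(t1,whs1), truck_at(t2,portA)} ∪ {pkg_at(p4,portA), truck_at(t2,portA)}
          = {pkg_at(p4,portA), truck_at(t1,whs1), truck_at(t2,portA)}

== RESULT ==
["pkg_at(p4,portA)", "truck_at(t1,whs1)", "truck_at(t2,portA)"]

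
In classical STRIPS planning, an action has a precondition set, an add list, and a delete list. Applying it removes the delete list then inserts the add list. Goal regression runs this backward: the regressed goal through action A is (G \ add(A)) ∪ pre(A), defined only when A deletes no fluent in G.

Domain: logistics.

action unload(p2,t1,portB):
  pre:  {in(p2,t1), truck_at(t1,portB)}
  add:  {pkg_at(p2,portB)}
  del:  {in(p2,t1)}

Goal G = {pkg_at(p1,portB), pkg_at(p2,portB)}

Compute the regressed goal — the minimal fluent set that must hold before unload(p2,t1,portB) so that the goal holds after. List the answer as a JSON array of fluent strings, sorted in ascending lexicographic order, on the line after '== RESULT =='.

Compute (G \ add) ∪ pre:
  G ∩ del = {}  (empty — regression defined)
  G \ add = {pkg_at(p1,portB), pkg_at(p2,portB)} \ {pkg_at(p2,portB)} = {pkg_at(p1,portB)}
  ∪ pre   = {pkg_at(p1,portB)} ∪ {in(p2,t1), truck_at(t1,portB)}
          = {in(p2,t1), pkg_at(p1,portB), truck_at(t1,portB)}

== RESULT ==
["in(p2,t1)", "pkg_at(p1,portB)", "truck_at(t1,portB)"]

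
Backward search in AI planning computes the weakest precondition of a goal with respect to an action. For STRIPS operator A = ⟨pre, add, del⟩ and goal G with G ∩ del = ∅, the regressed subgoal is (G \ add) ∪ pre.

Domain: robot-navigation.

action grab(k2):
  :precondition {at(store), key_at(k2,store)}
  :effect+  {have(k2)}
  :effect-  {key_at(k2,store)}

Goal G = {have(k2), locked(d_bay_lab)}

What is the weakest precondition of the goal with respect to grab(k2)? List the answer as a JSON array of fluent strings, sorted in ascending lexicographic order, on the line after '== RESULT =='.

Regress:
  G ∩ del = {}  (empty — regression defined)
  G \ add = {have(k2), locked(d_bay_lab)} \ {have(k2)} = {locked(d_bay_lab)}
  ∪ pre   = {locked(d_bay_lab)} ∪ {at(store), key_at(k2,store)}
          = {at(store), key_at(k2,store), locked(d_bay_lab)}

== RESULT ==
["at(store)", "key_at(k2,store)", "locked(d_bay_lab)"]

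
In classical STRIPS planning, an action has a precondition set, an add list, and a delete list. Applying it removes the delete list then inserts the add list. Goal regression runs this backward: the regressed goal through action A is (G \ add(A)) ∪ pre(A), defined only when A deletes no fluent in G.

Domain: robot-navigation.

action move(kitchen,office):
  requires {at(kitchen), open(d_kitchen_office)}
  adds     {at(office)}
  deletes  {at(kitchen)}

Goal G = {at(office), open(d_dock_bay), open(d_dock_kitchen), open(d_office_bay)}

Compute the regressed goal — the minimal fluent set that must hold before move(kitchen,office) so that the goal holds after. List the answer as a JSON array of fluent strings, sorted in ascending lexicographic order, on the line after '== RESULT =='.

Compute (G \ add) ∪ pre:
  G ∩ del = {}  (empty — regression defined)
  G \ add = {at(office), open(d_dock_bay), open(d_dock_kitchen), open(d_office_bay)} \ {at(office)} = {open(d_dock_bay), open(d_dock_kitchen), open(d_office_bay)}
  ∪ pre   = {open(d_dock_bay), open(d_dock_kitchen), open(d_office_bay)} ∪ {at(kitchen), open(d_kitchen_office)}
          = {at(kitchen), open(d_dock_bay), open(d_dock_kitchen), open(d_kitchen_office), open(d_office_bay)}

== RESULT ==
["at(kitchen)", "open(d_dock_bay)", "open(d_dock_kitchen)", "open(d_kitchen_office)", "open(d_office_bay)"]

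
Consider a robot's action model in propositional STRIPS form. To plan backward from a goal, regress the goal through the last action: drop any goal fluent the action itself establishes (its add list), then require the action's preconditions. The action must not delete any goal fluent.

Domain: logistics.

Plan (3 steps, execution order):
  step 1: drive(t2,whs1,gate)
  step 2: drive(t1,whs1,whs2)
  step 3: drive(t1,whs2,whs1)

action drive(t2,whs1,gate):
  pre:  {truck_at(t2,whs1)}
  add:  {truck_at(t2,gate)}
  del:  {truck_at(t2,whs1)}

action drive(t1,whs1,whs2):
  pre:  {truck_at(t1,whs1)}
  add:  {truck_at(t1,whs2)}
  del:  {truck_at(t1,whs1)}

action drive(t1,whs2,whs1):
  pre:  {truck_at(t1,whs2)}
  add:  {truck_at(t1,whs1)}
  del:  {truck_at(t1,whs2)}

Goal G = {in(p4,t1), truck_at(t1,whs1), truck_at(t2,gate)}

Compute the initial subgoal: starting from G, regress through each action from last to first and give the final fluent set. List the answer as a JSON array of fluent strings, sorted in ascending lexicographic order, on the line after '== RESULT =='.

Regress step by step:
  through step 3 (drive(t1,whs2,whs1)): drop {truck_at(t1,whs1)}, keep {in(p4,t1), truck_at(t2,gate)}, require {truck_at(t1,whs2)}
    → {in(p4,t1), truck_at(t1,whs2), truck_at(t2,gate)}
  through step 2 (drive(t1,whs1,whs2)): drop {truck_at(t1,whs2)}, keep {in(p4,t1), truck_at(t2,gate)}, require {truck_at(t1,whs1)}
    → {in(p4,t1), truck_at(t1,whs1), truck_at(t2,gate)}
  through step 1 (drive(t2,whs1,gate)): drop {truck_at(t2,gate)}, keep {in(p4,t1), truck_at(t1,whs1)}, require {truck_at(t2,whs1)}
    → {in(p4,t1), truck_at(t1,whs1), truck_at(t2,whs1)}

== RESULT ==
["in(p4,t1)", "truck_at(t1,whs1)", "truck_at(t2,whs1)"]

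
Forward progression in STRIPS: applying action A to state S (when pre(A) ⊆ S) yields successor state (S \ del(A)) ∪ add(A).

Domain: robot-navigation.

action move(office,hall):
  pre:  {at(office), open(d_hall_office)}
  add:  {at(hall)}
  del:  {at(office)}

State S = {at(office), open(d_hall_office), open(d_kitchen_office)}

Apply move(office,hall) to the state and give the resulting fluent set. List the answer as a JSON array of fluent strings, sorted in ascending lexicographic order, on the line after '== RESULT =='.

Progress:
  pre ⊆ S: {at(office), open(d_hall_office)} ⊆ S  — applicable
  S \ del = {open(d_hall_office), open(d_kitchen_office)}
  ∪ add   = {at(hall), open(d_hall_office), open(d_kitchen_office)}

== RESULT ==
["at(hall)", "open(d_hall_office)", "open(d_kitchen_office)"]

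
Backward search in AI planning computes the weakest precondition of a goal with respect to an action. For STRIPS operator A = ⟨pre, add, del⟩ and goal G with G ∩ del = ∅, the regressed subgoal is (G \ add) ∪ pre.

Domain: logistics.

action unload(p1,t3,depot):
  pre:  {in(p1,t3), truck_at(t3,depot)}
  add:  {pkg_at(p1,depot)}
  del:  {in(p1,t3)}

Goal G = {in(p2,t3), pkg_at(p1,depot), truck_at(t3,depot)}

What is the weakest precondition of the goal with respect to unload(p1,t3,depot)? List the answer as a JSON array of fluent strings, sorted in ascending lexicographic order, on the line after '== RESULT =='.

Compute (G \ add) ∪ pre:
  G ∩ del = {}  (empty — regression defined)
  G \ add = {in(p2,t3), pkg_at(p1,depot), truck_at(t3,depot)} \ {pkg_at(p1,depot)} = {in(p2,t3), truck_at(t3,depot)}
  ∪ pre   = {in(p2,t3), truck_at(t3,depot)} ∪ {in(p1,t3), truck_at(t3,depot)}
          = {in(p1,t3), in(p2,t3), truck_at(t3,depot)}

== RESULT ==
["in(p1,t3)", "in(p2,t3)", "truck_at(t3,depot)"]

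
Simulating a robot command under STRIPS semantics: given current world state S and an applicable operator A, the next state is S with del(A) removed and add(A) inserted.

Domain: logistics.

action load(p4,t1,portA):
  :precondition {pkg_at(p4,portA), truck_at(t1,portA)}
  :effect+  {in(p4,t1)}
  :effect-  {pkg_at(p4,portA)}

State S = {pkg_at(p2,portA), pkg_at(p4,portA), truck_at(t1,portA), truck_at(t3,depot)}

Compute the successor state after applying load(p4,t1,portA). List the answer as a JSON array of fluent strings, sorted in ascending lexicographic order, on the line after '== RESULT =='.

Compute (S \ del) ∪ add:
  pre ⊆ S: {pkg_at(p4,portA), truck_at(t1,portA)} ⊆ S  — applicable
  S \ del = {pkg_at(p2,portA), truck_at(t1,portA), truck_at(t3,depot)}
  ∪ add   = {in(p4,t1), pkg_at(p2,portA), truck_at(t1,portA), truck_at(t3,depot)}

== RESULT ==
["in(p4,t1)", "pkg_at(p2,portA)", "truck_at(t1,portA)", "truck_at(t3,depot)"]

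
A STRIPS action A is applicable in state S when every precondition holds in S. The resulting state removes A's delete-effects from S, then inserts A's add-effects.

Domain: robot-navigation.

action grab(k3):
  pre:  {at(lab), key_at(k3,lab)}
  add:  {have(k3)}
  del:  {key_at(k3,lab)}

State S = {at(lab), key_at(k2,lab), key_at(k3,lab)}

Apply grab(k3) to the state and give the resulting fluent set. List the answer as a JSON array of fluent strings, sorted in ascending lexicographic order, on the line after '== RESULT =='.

Progress:
  pre ⊆ S: {at(lab), key_at(k3,lab)} ⊆ S  — applicable
  S \ del = {at(lab), key_at(k2,lab)}
  ∪ add   = {at(lab), have(k3), key_at(k2,lab)}

== RESULT ==
["at(lab)", "have(k3)", "key_at(k2,lab)"]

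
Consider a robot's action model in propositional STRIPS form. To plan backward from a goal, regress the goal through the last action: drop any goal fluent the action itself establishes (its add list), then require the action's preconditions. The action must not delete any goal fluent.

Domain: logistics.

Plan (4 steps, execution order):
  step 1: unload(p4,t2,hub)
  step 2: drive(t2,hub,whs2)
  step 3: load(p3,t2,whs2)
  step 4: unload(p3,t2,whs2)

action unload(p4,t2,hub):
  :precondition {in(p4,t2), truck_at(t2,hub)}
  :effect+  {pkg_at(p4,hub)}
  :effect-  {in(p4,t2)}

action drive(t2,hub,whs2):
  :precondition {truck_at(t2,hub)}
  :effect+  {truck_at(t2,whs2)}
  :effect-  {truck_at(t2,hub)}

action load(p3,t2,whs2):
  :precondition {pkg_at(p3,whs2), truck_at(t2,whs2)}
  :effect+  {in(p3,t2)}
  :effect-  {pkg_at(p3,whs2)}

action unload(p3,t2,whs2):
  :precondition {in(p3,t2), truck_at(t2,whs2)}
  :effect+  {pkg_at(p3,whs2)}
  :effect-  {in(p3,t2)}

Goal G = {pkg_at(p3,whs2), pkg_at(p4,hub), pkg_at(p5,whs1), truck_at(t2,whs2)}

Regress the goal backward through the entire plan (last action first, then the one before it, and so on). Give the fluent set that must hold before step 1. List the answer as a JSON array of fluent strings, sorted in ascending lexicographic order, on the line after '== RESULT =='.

Work backward from the goal:
  through step 4 (unload(p3,t2,whs2)): drop {pkg_at(p3,whs2)}, keep {pkg_at(p4,hub), pkg_at(p5,whs1), truck_at(t2,whs2)}, require {in(p3,t2), truck_at(t2,whs2)}
    → {in(p3,t2), pkg_at(p4,hub), pkg_at(p5,whs1), truck_at(t2,whs2)}
  through step 3 (load(p3,t2,whs2)): drop {in(p3,t2)}, keep {pkg_at(p4,hub), pkg_at(p5,whs1), truck_at(t2,whs2)}, require {pkg_at(p3,whs2), truck_at(t2,whs2)}
    → {pkg_at(p3,whs2), pkg_at(p4,hub), pkg_at(p5,whs1), truck_at(t2,whs2)}
  through step 2 (drive(t2,hub,whs2)): drop {truck_at(t2,whs2)}, keep {pkg_at(p3,whs2), pkg_at(p4,hub), pkg_at(p5,whs1)}, require {truck_at(t2,hub)}
    → {pkg_at(p3,whs2), pkg_at(p4,hub), pkg_at(p5,whs1), truck_at(t2,hub)}
  through step 1 (unload(p4,t2,hub)): drop {pkg_at(p4,hub)}, keep {pkg_at(p3,whs2), pkg_at(p5,whs1), truck_at(t2,hub)}, require {in(p4,t2), truck_at(t2,hub)}
    → {in(p4,t2), pkg_at(p3,whs2), pkg_at(p5,whs1), truck_at(t2,hub)}

== RESULT ==
["in(p4,t2)", "pkg_at(p3,whs2)", "pkg_at(p5,whs1)", "truck_at(t2,hub)"]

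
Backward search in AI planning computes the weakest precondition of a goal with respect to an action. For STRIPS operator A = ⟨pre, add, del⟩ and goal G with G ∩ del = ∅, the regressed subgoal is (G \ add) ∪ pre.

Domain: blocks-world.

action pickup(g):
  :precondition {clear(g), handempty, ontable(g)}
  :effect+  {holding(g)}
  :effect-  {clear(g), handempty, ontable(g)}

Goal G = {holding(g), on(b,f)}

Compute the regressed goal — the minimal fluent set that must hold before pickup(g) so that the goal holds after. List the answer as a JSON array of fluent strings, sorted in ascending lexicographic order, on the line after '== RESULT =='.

Compute (G \ add) ∪ pre:
  G ∩ del = {}  (empty — regression defined)
  G \ add = {holding(g), on(b,f)} \ {holding(g)} = {on(b,f)}
  ∪ pre   = {on(b,f)} ∪ {clear(g), handempty, ontable(g)}
          = {clear(g), handempty, on(b,f), ontable(g)}

== RESULT ==
["clear(g)", "handempty", "on(b,f)", "ontable(g)"]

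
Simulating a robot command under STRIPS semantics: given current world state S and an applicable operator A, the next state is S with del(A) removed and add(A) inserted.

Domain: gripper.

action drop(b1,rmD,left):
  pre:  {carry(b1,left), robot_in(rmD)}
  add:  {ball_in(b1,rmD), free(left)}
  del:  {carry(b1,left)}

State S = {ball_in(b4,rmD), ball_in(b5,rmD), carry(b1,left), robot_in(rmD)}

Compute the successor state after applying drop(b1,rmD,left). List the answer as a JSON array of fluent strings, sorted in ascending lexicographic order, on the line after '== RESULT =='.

Progress:
  pre ⊆ S: {carry(b1,left), robot_in(rmD)} ⊆ S  — applicable
  S \ del = {ball_in(b4,rmD), ball_in(b5,rmD), robot_in(rmD)}
  ∪ add   = {ball_in(b1,rmD), ball_in(b4,rmD), ball_in(b5,rmD), free(left), robot_in(rmD)}

== RESULT ==
["ball_in(b1,rmD)", "ball_in(b4,rmD)", "ball_in(b5,rmD)", "free(left)", "robot_in(rmD)"]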